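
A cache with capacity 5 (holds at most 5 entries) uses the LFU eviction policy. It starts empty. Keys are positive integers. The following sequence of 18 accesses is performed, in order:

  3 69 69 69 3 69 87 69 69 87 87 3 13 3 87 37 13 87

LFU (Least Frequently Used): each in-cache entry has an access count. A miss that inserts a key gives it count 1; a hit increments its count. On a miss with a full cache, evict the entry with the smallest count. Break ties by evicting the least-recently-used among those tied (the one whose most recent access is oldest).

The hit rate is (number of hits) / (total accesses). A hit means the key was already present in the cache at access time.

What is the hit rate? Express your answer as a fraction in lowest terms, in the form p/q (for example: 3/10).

Answer: 13/18

Derivation:
LFU simulation (capacity=5):
  1. access 3: MISS. Cache: [3(c=1)]
  2. access 69: MISS. Cache: [3(c=1) 69(c=1)]
  3. access 69: HIT, count now 2. Cache: [3(c=1) 69(c=2)]
  4. access 69: HIT, count now 3. Cache: [3(c=1) 69(c=3)]
  5. access 3: HIT, count now 2. Cache: [3(c=2) 69(c=3)]
  6. access 69: HIT, count now 4. Cache: [3(c=2) 69(c=4)]
  7. access 87: MISS. Cache: [87(c=1) 3(c=2) 69(c=4)]
  8. access 69: HIT, count now 5. Cache: [87(c=1) 3(c=2) 69(c=5)]
  9. access 69: HIT, count now 6. Cache: [87(c=1) 3(c=2) 69(c=6)]
  10. access 87: HIT, count now 2. Cache: [3(c=2) 87(c=2) 69(c=6)]
  11. access 87: HIT, count now 3. Cache: [3(c=2) 87(c=3) 69(c=6)]
  12. access 3: HIT, count now 3. Cache: [87(c=3) 3(c=3) 69(c=6)]
  13. access 13: MISS. Cache: [13(c=1) 87(c=3) 3(c=3) 69(c=6)]
  14. access 3: HIT, count now 4. Cache: [13(c=1) 87(c=3) 3(c=4) 69(c=6)]
  15. access 87: HIT, count now 4. Cache: [13(c=1) 3(c=4) 87(c=4) 69(c=6)]
  16. access 37: MISS. Cache: [13(c=1) 37(c=1) 3(c=4) 87(c=4) 69(c=6)]
  17. access 13: HIT, count now 2. Cache: [37(c=1) 13(c=2) 3(c=4) 87(c=4) 69(c=6)]
  18. access 87: HIT, count now 5. Cache: [37(c=1) 13(c=2) 3(c=4) 87(c=5) 69(c=6)]
Total: 13 hits, 5 misses, 0 evictions

Hit rate = 13/18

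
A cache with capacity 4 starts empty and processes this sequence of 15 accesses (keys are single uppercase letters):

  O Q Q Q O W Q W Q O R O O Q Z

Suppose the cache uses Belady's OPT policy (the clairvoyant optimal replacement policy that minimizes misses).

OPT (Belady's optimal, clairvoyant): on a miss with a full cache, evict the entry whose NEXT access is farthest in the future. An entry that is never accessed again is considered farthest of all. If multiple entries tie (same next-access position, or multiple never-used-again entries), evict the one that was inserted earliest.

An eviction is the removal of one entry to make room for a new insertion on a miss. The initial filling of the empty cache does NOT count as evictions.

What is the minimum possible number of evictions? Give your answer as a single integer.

OPT (Belady) simulation (capacity=4):
  1. access O: MISS. Cache: [O]
  2. access Q: MISS. Cache: [O Q]
  3. access Q: HIT. Next use of Q: step 4. Cache: [O Q]
  4. access Q: HIT. Next use of Q: step 7. Cache: [O Q]
  5. access O: HIT. Next use of O: step 10. Cache: [O Q]
  6. access W: MISS. Cache: [O Q W]
  7. access Q: HIT. Next use of Q: step 9. Cache: [O Q W]
  8. access W: HIT. Next use of W: never. Cache: [O Q W]
  9. access Q: HIT. Next use of Q: step 14. Cache: [O Q W]
  10. access O: HIT. Next use of O: step 12. Cache: [O Q W]
  11. access R: MISS. Cache: [O Q W R]
  12. access O: HIT. Next use of O: step 13. Cache: [O Q W R]
  13. access O: HIT. Next use of O: never. Cache: [O Q W R]
  14. access Q: HIT. Next use of Q: never. Cache: [O Q W R]
  15. access Z: MISS, evict O (next use: never). Cache: [Q W R Z]
Total: 10 hits, 5 misses, 1 evictions

Answer: 1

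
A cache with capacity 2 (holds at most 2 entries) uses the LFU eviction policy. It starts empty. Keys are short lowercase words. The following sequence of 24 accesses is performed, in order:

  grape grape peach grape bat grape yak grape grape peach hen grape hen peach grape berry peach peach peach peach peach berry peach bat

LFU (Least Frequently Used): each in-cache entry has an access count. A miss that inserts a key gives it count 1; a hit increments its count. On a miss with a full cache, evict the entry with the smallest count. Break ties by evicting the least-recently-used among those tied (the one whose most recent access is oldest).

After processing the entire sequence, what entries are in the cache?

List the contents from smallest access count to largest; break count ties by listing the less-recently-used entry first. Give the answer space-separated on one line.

Answer: bat grape

Derivation:
LFU simulation (capacity=2):
  1. access grape: MISS. Cache: [grape(c=1)]
  2. access grape: HIT, count now 2. Cache: [grape(c=2)]
  3. access peach: MISS. Cache: [peach(c=1) grape(c=2)]
  4. access grape: HIT, count now 3. Cache: [peach(c=1) grape(c=3)]
  5. access bat: MISS, evict peach(c=1). Cache: [bat(c=1) grape(c=3)]
  6. access grape: HIT, count now 4. Cache: [bat(c=1) grape(c=4)]
  7. access yak: MISS, evict bat(c=1). Cache: [yak(c=1) grape(c=4)]
  8. access grape: HIT, count now 5. Cache: [yak(c=1) grape(c=5)]
  9. access grape: HIT, count now 6. Cache: [yak(c=1) grape(c=6)]
  10. access peach: MISS, evict yak(c=1). Cache: [peach(c=1) grape(c=6)]
  11. access hen: MISS, evict peach(c=1). Cache: [hen(c=1) grape(c=6)]
  12. access grape: HIT, count now 7. Cache: [hen(c=1) grape(c=7)]
  13. access hen: HIT, count now 2. Cache: [hen(c=2) grape(c=7)]
  14. access peach: MISS, evict hen(c=2). Cache: [peach(c=1) grape(c=7)]
  15. access grape: HIT, count now 8. Cache: [peach(c=1) grape(c=8)]
  16. access berry: MISS, evict peach(c=1). Cache: [berry(c=1) grape(c=8)]
  17. access peach: MISS, evict berry(c=1). Cache: [peach(c=1) grape(c=8)]
  18. access peach: HIT, count now 2. Cache: [peach(c=2) grape(c=8)]
  19. access peach: HIT, count now 3. Cache: [peach(c=3) grape(c=8)]
  20. access peach: HIT, count now 4. Cache: [peach(c=4) grape(c=8)]
  21. access peach: HIT, count now 5. Cache: [peach(c=5) grape(c=8)]
  22. access berry: MISS, evict peach(c=5). Cache: [berry(c=1) grape(c=8)]
  23. access peach: MISS, evict berry(c=1). Cache: [peach(c=1) grape(c=8)]
  24. access bat: MISS, evict peach(c=1). Cache: [bat(c=1) grape(c=8)]
Total: 12 hits, 12 misses, 10 evictions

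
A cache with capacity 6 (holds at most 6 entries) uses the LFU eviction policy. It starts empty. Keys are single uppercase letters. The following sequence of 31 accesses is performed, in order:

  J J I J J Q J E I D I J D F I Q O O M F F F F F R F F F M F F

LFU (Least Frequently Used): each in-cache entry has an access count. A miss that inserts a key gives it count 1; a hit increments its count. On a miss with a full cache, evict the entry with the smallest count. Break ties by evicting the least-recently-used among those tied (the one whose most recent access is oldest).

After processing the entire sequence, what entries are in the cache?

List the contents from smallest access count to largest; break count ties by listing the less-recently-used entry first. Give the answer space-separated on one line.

Answer: M Q O I J F

Derivation:
LFU simulation (capacity=6):
  1. access J: MISS. Cache: [J(c=1)]
  2. access J: HIT, count now 2. Cache: [J(c=2)]
  3. access I: MISS. Cache: [I(c=1) J(c=2)]
  4. access J: HIT, count now 3. Cache: [I(c=1) J(c=3)]
  5. access J: HIT, count now 4. Cache: [I(c=1) J(c=4)]
  6. access Q: MISS. Cache: [I(c=1) Q(c=1) J(c=4)]
  7. access J: HIT, count now 5. Cache: [I(c=1) Q(c=1) J(c=5)]
  8. access E: MISS. Cache: [I(c=1) Q(c=1) E(c=1) J(c=5)]
  9. access I: HIT, count now 2. Cache: [Q(c=1) E(c=1) I(c=2) J(c=5)]
  10. access D: MISS. Cache: [Q(c=1) E(c=1) D(c=1) I(c=2) J(c=5)]
  11. access I: HIT, count now 3. Cache: [Q(c=1) E(c=1) D(c=1) I(c=3) J(c=5)]
  12. access J: HIT, count now 6. Cache: [Q(c=1) E(c=1) D(c=1) I(c=3) J(c=6)]
  13. access D: HIT, count now 2. Cache: [Q(c=1) E(c=1) D(c=2) I(c=3) J(c=6)]
  14. access F: MISS. Cache: [Q(c=1) E(c=1) F(c=1) D(c=2) I(c=3) J(c=6)]
  15. access I: HIT, count now 4. Cache: [Q(c=1) E(c=1) F(c=1) D(c=2) I(c=4) J(c=6)]
  16. access Q: HIT, count now 2. Cache: [E(c=1) F(c=1) D(c=2) Q(c=2) I(c=4) J(c=6)]
  17. access O: MISS, evict E(c=1). Cache: [F(c=1) O(c=1) D(c=2) Q(c=2) I(c=4) J(c=6)]
  18. access O: HIT, count now 2. Cache: [F(c=1) D(c=2) Q(c=2) O(c=2) I(c=4) J(c=6)]
  19. access M: MISS, evict F(c=1). Cache: [M(c=1) D(c=2) Q(c=2) O(c=2) I(c=4) J(c=6)]
  20. access F: MISS, evict M(c=1). Cache: [F(c=1) D(c=2) Q(c=2) O(c=2) I(c=4) J(c=6)]
  21. access F: HIT, count now 2. Cache: [D(c=2) Q(c=2) O(c=2) F(c=2) I(c=4) J(c=6)]
  22. access F: HIT, count now 3. Cache: [D(c=2) Q(c=2) O(c=2) F(c=3) I(c=4) J(c=6)]
  23. access F: HIT, count now 4. Cache: [D(c=2) Q(c=2) O(c=2) I(c=4) F(c=4) J(c=6)]
  24. access F: HIT, count now 5. Cache: [D(c=2) Q(c=2) O(c=2) I(c=4) F(c=5) J(c=6)]
  25. access R: MISS, evict D(c=2). Cache: [R(c=1) Q(c=2) O(c=2) I(c=4) F(c=5) J(c=6)]
  26. access F: HIT, count now 6. Cache: [R(c=1) Q(c=2) O(c=2) I(c=4) J(c=6) F(c=6)]
  27. access F: HIT, count now 7. Cache: [R(c=1) Q(c=2) O(c=2) I(c=4) J(c=6) F(c=7)]
  28. access F: HIT, count now 8. Cache: [R(c=1) Q(c=2) O(c=2) I(c=4) J(c=6) F(c=8)]
  29. access M: MISS, evict R(c=1). Cache: [M(c=1) Q(c=2) O(c=2) I(c=4) J(c=6) F(c=8)]
  30. access F: HIT, count now 9. Cache: [M(c=1) Q(c=2) O(c=2) I(c=4) J(c=6) F(c=9)]
  31. access F: HIT, count now 10. Cache: [M(c=1) Q(c=2) O(c=2) I(c=4) J(c=6) F(c=10)]
Total: 20 hits, 11 misses, 5 evictions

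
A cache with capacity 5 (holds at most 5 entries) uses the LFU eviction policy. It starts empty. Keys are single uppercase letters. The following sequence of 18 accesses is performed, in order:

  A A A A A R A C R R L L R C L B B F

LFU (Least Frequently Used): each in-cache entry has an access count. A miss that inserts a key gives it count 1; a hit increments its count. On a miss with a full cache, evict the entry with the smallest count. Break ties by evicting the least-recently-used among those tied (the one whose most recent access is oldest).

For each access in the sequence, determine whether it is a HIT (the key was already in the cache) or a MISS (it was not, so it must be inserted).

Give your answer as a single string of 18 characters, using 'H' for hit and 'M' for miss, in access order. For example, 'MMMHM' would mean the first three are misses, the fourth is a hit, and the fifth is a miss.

Answer: MHHHHMHMHHMHHHHMHM

Derivation:
LFU simulation (capacity=5):
  1. access A: MISS. Cache: [A(c=1)]
  2. access A: HIT, count now 2. Cache: [A(c=2)]
  3. access A: HIT, count now 3. Cache: [A(c=3)]
  4. access A: HIT, count now 4. Cache: [A(c=4)]
  5. access A: HIT, count now 5. Cache: [A(c=5)]
  6. access R: MISS. Cache: [R(c=1) A(c=5)]
  7. access A: HIT, count now 6. Cache: [R(c=1) A(c=6)]
  8. access C: MISS. Cache: [R(c=1) C(c=1) A(c=6)]
  9. access R: HIT, count now 2. Cache: [C(c=1) R(c=2) A(c=6)]
  10. access R: HIT, count now 3. Cache: [C(c=1) R(c=3) A(c=6)]
  11. access L: MISS. Cache: [C(c=1) L(c=1) R(c=3) A(c=6)]
  12. access L: HIT, count now 2. Cache: [C(c=1) L(c=2) R(c=3) A(c=6)]
  13. access R: HIT, count now 4. Cache: [C(c=1) L(c=2) R(c=4) A(c=6)]
  14. access C: HIT, count now 2. Cache: [L(c=2) C(c=2) R(c=4) A(c=6)]
  15. access L: HIT, count now 3. Cache: [C(c=2) L(c=3) R(c=4) A(c=6)]
  16. access B: MISS. Cache: [B(c=1) C(c=2) L(c=3) R(c=4) A(c=6)]
  17. access B: HIT, count now 2. Cache: [C(c=2) B(c=2) L(c=3) R(c=4) A(c=6)]
  18. access F: MISS, evict C(c=2). Cache: [F(c=1) B(c=2) L(c=3) R(c=4) A(c=6)]
Total: 12 hits, 6 misses, 1 evictions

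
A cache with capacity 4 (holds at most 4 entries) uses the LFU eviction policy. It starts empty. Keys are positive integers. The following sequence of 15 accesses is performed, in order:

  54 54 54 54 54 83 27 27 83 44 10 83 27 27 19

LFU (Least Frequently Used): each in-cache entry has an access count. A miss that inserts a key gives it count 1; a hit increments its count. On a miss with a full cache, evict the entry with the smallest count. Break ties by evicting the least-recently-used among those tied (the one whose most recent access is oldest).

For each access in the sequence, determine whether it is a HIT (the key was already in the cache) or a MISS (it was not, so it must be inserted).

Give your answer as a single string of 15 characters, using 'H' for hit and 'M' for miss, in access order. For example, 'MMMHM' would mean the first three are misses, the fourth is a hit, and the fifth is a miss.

Answer: MHHHHMMHHMMHHHM

Derivation:
LFU simulation (capacity=4):
  1. access 54: MISS. Cache: [54(c=1)]
  2. access 54: HIT, count now 2. Cache: [54(c=2)]
  3. access 54: HIT, count now 3. Cache: [54(c=3)]
  4. access 54: HIT, count now 4. Cache: [54(c=4)]
  5. access 54: HIT, count now 5. Cache: [54(c=5)]
  6. access 83: MISS. Cache: [83(c=1) 54(c=5)]
  7. access 27: MISS. Cache: [83(c=1) 27(c=1) 54(c=5)]
  8. access 27: HIT, count now 2. Cache: [83(c=1) 27(c=2) 54(c=5)]
  9. access 83: HIT, count now 2. Cache: [27(c=2) 83(c=2) 54(c=5)]
  10. access 44: MISS. Cache: [44(c=1) 27(c=2) 83(c=2) 54(c=5)]
  11. access 10: MISS, evict 44(c=1). Cache: [10(c=1) 27(c=2) 83(c=2) 54(c=5)]
  12. access 83: HIT, count now 3. Cache: [10(c=1) 27(c=2) 83(c=3) 54(c=5)]
  13. access 27: HIT, count now 3. Cache: [10(c=1) 83(c=3) 27(c=3) 54(c=5)]
  14. access 27: HIT, count now 4. Cache: [10(c=1) 83(c=3) 27(c=4) 54(c=5)]
  15. access 19: MISS, evict 10(c=1). Cache: [19(c=1) 83(c=3) 27(c=4) 54(c=5)]
Total: 9 hits, 6 misses, 2 evictions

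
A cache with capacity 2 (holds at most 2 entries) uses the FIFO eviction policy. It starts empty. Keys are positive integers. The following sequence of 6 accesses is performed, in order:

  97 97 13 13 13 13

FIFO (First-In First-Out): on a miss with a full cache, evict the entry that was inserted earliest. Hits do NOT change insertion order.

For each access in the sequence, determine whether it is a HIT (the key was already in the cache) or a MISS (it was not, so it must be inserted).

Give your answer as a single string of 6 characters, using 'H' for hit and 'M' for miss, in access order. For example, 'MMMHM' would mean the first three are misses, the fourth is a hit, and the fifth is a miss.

FIFO simulation (capacity=2):
  1. access 97: MISS. Cache (old->new): [97]
  2. access 97: HIT. Cache (old->new): [97]
  3. access 13: MISS. Cache (old->new): [97 13]
  4. access 13: HIT. Cache (old->new): [97 13]
  5. access 13: HIT. Cache (old->new): [97 13]
  6. access 13: HIT. Cache (old->new): [97 13]
Total: 4 hits, 2 misses, 0 evictions

Answer: MHMHHH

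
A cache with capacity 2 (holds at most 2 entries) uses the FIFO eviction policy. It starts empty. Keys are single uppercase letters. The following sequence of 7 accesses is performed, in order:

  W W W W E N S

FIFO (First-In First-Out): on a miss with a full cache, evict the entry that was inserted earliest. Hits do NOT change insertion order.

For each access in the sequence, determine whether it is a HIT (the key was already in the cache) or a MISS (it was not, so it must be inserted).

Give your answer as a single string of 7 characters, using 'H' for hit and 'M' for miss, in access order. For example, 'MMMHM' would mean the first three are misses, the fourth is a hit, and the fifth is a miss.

Answer: MHHHMMM

Derivation:
FIFO simulation (capacity=2):
  1. access W: MISS. Cache (old->new): [W]
  2. access W: HIT. Cache (old->new): [W]
  3. access W: HIT. Cache (old->new): [W]
  4. access W: HIT. Cache (old->new): [W]
  5. access E: MISS. Cache (old->new): [W E]
  6. access N: MISS, evict W. Cache (old->new): [E N]
  7. access S: MISS, evict E. Cache (old->new): [N S]
Total: 3 hits, 4 misses, 2 evictions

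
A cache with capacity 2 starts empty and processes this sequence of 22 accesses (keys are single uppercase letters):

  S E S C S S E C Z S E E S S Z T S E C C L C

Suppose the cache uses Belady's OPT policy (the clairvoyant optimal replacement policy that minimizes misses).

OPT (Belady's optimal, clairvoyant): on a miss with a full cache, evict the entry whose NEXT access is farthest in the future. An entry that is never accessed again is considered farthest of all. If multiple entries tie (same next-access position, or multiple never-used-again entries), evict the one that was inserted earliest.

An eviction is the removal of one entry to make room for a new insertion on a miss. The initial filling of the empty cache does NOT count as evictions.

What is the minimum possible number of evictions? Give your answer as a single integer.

Answer: 9

Derivation:
OPT (Belady) simulation (capacity=2):
  1. access S: MISS. Cache: [S]
  2. access E: MISS. Cache: [S E]
  3. access S: HIT. Next use of S: step 5. Cache: [S E]
  4. access C: MISS, evict E (next use: step 7). Cache: [S C]
  5. access S: HIT. Next use of S: step 6. Cache: [S C]
  6. access S: HIT. Next use of S: step 10. Cache: [S C]
  7. access E: MISS, evict S (next use: step 10). Cache: [C E]
  8. access C: HIT. Next use of C: step 19. Cache: [C E]
  9. access Z: MISS, evict C (next use: step 19). Cache: [E Z]
  10. access S: MISS, evict Z (next use: step 15). Cache: [E S]
  11. access E: HIT. Next use of E: step 12. Cache: [E S]
  12. access E: HIT. Next use of E: step 18. Cache: [E S]
  13. access S: HIT. Next use of S: step 14. Cache: [E S]
  14. access S: HIT. Next use of S: step 17. Cache: [E S]
  15. access Z: MISS, evict E (next use: step 18). Cache: [S Z]
  16. access T: MISS, evict Z (next use: never). Cache: [S T]
  17. access S: HIT. Next use of S: never. Cache: [S T]
  18. access E: MISS, evict S (next use: never). Cache: [T E]
  19. access C: MISS, evict T (next use: never). Cache: [E C]
  20. access C: HIT. Next use of C: step 22. Cache: [E C]
  21. access L: MISS, evict E (next use: never). Cache: [C L]
  22. access C: HIT. Next use of C: never. Cache: [C L]
Total: 11 hits, 11 misses, 9 evictions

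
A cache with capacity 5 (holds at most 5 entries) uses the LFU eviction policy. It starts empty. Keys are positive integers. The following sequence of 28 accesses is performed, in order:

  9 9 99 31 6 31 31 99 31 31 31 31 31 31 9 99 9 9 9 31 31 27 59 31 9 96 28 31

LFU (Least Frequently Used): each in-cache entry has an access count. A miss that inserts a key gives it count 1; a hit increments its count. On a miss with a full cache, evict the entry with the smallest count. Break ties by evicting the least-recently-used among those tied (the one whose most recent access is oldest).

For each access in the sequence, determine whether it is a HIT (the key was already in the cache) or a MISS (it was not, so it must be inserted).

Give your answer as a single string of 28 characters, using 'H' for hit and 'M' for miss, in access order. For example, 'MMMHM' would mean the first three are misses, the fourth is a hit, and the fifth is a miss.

LFU simulation (capacity=5):
  1. access 9: MISS. Cache: [9(c=1)]
  2. access 9: HIT, count now 2. Cache: [9(c=2)]
  3. access 99: MISS. Cache: [99(c=1) 9(c=2)]
  4. access 31: MISS. Cache: [99(c=1) 31(c=1) 9(c=2)]
  5. access 6: MISS. Cache: [99(c=1) 31(c=1) 6(c=1) 9(c=2)]
  6. access 31: HIT, count now 2. Cache: [99(c=1) 6(c=1) 9(c=2) 31(c=2)]
  7. access 31: HIT, count now 3. Cache: [99(c=1) 6(c=1) 9(c=2) 31(c=3)]
  8. access 99: HIT, count now 2. Cache: [6(c=1) 9(c=2) 99(c=2) 31(c=3)]
  9. access 31: HIT, count now 4. Cache: [6(c=1) 9(c=2) 99(c=2) 31(c=4)]
  10. access 31: HIT, count now 5. Cache: [6(c=1) 9(c=2) 99(c=2) 31(c=5)]
  11. access 31: HIT, count now 6. Cache: [6(c=1) 9(c=2) 99(c=2) 31(c=6)]
  12. access 31: HIT, count now 7. Cache: [6(c=1) 9(c=2) 99(c=2) 31(c=7)]
  13. access 31: HIT, count now 8. Cache: [6(c=1) 9(c=2) 99(c=2) 31(c=8)]
  14. access 31: HIT, count now 9. Cache: [6(c=1) 9(c=2) 99(c=2) 31(c=9)]
  15. access 9: HIT, count now 3. Cache: [6(c=1) 99(c=2) 9(c=3) 31(c=9)]
  16. access 99: HIT, count now 3. Cache: [6(c=1) 9(c=3) 99(c=3) 31(c=9)]
  17. access 9: HIT, count now 4. Cache: [6(c=1) 99(c=3) 9(c=4) 31(c=9)]
  18. access 9: HIT, count now 5. Cache: [6(c=1) 99(c=3) 9(c=5) 31(c=9)]
  19. access 9: HIT, count now 6. Cache: [6(c=1) 99(c=3) 9(c=6) 31(c=9)]
  20. access 31: HIT, count now 10. Cache: [6(c=1) 99(c=3) 9(c=6) 31(c=10)]
  21. access 31: HIT, count now 11. Cache: [6(c=1) 99(c=3) 9(c=6) 31(c=11)]
  22. access 27: MISS. Cache: [6(c=1) 27(c=1) 99(c=3) 9(c=6) 31(c=11)]
  23. access 59: MISS, evict 6(c=1). Cache: [27(c=1) 59(c=1) 99(c=3) 9(c=6) 31(c=11)]
  24. access 31: HIT, count now 12. Cache: [27(c=1) 59(c=1) 99(c=3) 9(c=6) 31(c=12)]
  25. access 9: HIT, count now 7. Cache: [27(c=1) 59(c=1) 99(c=3) 9(c=7) 31(c=12)]
  26. access 96: MISS, evict 27(c=1). Cache: [59(c=1) 96(c=1) 99(c=3) 9(c=7) 31(c=12)]
  27. access 28: MISS, evict 59(c=1). Cache: [96(c=1) 28(c=1) 99(c=3) 9(c=7) 31(c=12)]
  28. access 31: HIT, count now 13. Cache: [96(c=1) 28(c=1) 99(c=3) 9(c=7) 31(c=13)]
Total: 20 hits, 8 misses, 3 evictions

Answer: MHMMMHHHHHHHHHHHHHHHHMMHHMMH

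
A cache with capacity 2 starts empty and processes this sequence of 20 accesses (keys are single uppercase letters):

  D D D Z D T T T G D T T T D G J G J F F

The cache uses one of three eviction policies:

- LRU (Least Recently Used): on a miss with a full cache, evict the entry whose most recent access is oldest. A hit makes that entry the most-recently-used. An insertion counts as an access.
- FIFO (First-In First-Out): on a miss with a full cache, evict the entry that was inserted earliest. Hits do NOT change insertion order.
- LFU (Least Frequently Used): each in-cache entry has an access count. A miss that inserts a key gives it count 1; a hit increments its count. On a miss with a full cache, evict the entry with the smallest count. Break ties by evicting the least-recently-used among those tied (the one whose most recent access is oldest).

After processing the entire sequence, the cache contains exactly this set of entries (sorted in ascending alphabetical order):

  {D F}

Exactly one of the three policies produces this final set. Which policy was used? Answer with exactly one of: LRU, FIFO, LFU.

Simulating under each policy and comparing final sets:
  LRU: final set = {F J} -> differs
  FIFO: final set = {F J} -> differs
  LFU: final set = {D F} -> MATCHES target
Only LFU produces the target set.

Answer: LFU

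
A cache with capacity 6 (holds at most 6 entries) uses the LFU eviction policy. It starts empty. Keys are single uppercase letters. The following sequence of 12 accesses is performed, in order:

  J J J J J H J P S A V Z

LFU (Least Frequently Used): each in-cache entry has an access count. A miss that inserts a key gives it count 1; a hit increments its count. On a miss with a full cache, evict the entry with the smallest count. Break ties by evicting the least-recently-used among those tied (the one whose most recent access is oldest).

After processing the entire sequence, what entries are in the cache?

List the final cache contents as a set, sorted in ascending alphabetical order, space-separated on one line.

Answer: A J P S V Z

Derivation:
LFU simulation (capacity=6):
  1. access J: MISS. Cache: [J(c=1)]
  2. access J: HIT, count now 2. Cache: [J(c=2)]
  3. access J: HIT, count now 3. Cache: [J(c=3)]
  4. access J: HIT, count now 4. Cache: [J(c=4)]
  5. access J: HIT, count now 5. Cache: [J(c=5)]
  6. access H: MISS. Cache: [H(c=1) J(c=5)]
  7. access J: HIT, count now 6. Cache: [H(c=1) J(c=6)]
  8. access P: MISS. Cache: [H(c=1) P(c=1) J(c=6)]
  9. access S: MISS. Cache: [H(c=1) P(c=1) S(c=1) J(c=6)]
  10. access A: MISS. Cache: [H(c=1) P(c=1) S(c=1) A(c=1) J(c=6)]
  11. access V: MISS. Cache: [H(c=1) P(c=1) S(c=1) A(c=1) V(c=1) J(c=6)]
  12. access Z: MISS, evict H(c=1). Cache: [P(c=1) S(c=1) A(c=1) V(c=1) Z(c=1) J(c=6)]
Total: 5 hits, 7 misses, 1 evictions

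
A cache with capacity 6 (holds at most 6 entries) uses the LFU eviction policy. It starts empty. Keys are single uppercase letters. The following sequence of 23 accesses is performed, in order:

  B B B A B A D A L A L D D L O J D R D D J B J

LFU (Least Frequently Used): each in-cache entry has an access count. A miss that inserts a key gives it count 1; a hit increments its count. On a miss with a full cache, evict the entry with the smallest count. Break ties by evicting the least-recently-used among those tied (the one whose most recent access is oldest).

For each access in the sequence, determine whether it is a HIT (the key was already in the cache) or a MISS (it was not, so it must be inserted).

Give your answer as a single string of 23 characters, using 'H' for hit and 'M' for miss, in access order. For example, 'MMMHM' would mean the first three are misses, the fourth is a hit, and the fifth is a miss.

LFU simulation (capacity=6):
  1. access B: MISS. Cache: [B(c=1)]
  2. access B: HIT, count now 2. Cache: [B(c=2)]
  3. access B: HIT, count now 3. Cache: [B(c=3)]
  4. access A: MISS. Cache: [A(c=1) B(c=3)]
  5. access B: HIT, count now 4. Cache: [A(c=1) B(c=4)]
  6. access A: HIT, count now 2. Cache: [A(c=2) B(c=4)]
  7. access D: MISS. Cache: [D(c=1) A(c=2) B(c=4)]
  8. access A: HIT, count now 3. Cache: [D(c=1) A(c=3) B(c=4)]
  9. access L: MISS. Cache: [D(c=1) L(c=1) A(c=3) B(c=4)]
  10. access A: HIT, count now 4. Cache: [D(c=1) L(c=1) B(c=4) A(c=4)]
  11. access L: HIT, count now 2. Cache: [D(c=1) L(c=2) B(c=4) A(c=4)]
  12. access D: HIT, count now 2. Cache: [L(c=2) D(c=2) B(c=4) A(c=4)]
  13. access D: HIT, count now 3. Cache: [L(c=2) D(c=3) B(c=4) A(c=4)]
  14. access L: HIT, count now 3. Cache: [D(c=3) L(c=3) B(c=4) A(c=4)]
  15. access O: MISS. Cache: [O(c=1) D(c=3) L(c=3) B(c=4) A(c=4)]
  16. access J: MISS. Cache: [O(c=1) J(c=1) D(c=3) L(c=3) B(c=4) A(c=4)]
  17. access D: HIT, count now 4. Cache: [O(c=1) J(c=1) L(c=3) B(c=4) A(c=4) D(c=4)]
  18. access R: MISS, evict O(c=1). Cache: [J(c=1) R(c=1) L(c=3) B(c=4) A(c=4) D(c=4)]
  19. access D: HIT, count now 5. Cache: [J(c=1) R(c=1) L(c=3) B(c=4) A(c=4) D(c=5)]
  20. access D: HIT, count now 6. Cache: [J(c=1) R(c=1) L(c=3) B(c=4) A(c=4) D(c=6)]
  21. access J: HIT, count now 2. Cache: [R(c=1) J(c=2) L(c=3) B(c=4) A(c=4) D(c=6)]
  22. access B: HIT, count now 5. Cache: [R(c=1) J(c=2) L(c=3) A(c=4) B(c=5) D(c=6)]
  23. access J: HIT, count now 3. Cache: [R(c=1) L(c=3) J(c=3) A(c=4) B(c=5) D(c=6)]
Total: 16 hits, 7 misses, 1 evictions

Answer: MHHMHHMHMHHHHHMMHMHHHHH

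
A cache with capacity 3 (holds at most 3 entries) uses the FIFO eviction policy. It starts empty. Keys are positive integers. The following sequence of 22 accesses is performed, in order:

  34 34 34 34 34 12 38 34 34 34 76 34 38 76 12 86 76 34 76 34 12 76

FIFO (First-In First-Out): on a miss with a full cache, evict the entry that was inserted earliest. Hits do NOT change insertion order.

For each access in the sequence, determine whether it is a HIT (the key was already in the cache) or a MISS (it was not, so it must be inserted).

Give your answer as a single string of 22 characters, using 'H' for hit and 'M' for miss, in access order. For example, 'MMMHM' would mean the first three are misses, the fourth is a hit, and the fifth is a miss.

Answer: MHHHHMMHHHMMHHMMMMHHMH

Derivation:
FIFO simulation (capacity=3):
  1. access 34: MISS. Cache (old->new): [34]
  2. access 34: HIT. Cache (old->new): [34]
  3. access 34: HIT. Cache (old->new): [34]
  4. access 34: HIT. Cache (old->new): [34]
  5. access 34: HIT. Cache (old->new): [34]
  6. access 12: MISS. Cache (old->new): [34 12]
  7. access 38: MISS. Cache (old->new): [34 12 38]
  8. access 34: HIT. Cache (old->new): [34 12 38]
  9. access 34: HIT. Cache (old->new): [34 12 38]
  10. access 34: HIT. Cache (old->new): [34 12 38]
  11. access 76: MISS, evict 34. Cache (old->new): [12 38 76]
  12. access 34: MISS, evict 12. Cache (old->new): [38 76 34]
  13. access 38: HIT. Cache (old->new): [38 76 34]
  14. access 76: HIT. Cache (old->new): [38 76 34]
  15. access 12: MISS, evict 38. Cache (old->new): [76 34 12]
  16. access 86: MISS, evict 76. Cache (old->new): [34 12 86]
  17. access 76: MISS, evict 34. Cache (old->new): [12 86 76]
  18. access 34: MISS, evict 12. Cache (old->new): [86 76 34]
  19. access 76: HIT. Cache (old->new): [86 76 34]
  20. access 34: HIT. Cache (old->new): [86 76 34]
  21. access 12: MISS, evict 86. Cache (old->new): [76 34 12]
  22. access 76: HIT. Cache (old->new): [76 34 12]
Total: 12 hits, 10 misses, 7 evictions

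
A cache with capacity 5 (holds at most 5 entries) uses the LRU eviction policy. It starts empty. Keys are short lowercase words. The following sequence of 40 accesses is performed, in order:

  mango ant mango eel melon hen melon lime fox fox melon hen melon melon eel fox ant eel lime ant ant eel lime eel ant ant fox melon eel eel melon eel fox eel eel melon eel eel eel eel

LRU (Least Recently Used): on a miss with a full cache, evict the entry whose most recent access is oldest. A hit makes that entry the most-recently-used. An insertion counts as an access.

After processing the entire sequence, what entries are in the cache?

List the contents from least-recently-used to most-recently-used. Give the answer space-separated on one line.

LRU simulation (capacity=5):
  1. access mango: MISS. Cache (LRU->MRU): [mango]
  2. access ant: MISS. Cache (LRU->MRU): [mango ant]
  3. access mango: HIT. Cache (LRU->MRU): [ant mango]
  4. access eel: MISS. Cache (LRU->MRU): [ant mango eel]
  5. access melon: MISS. Cache (LRU->MRU): [ant mango eel melon]
  6. access hen: MISS. Cache (LRU->MRU): [ant mango eel melon hen]
  7. access melon: HIT. Cache (LRU->MRU): [ant mango eel hen melon]
  8. access lime: MISS, evict ant. Cache (LRU->MRU): [mango eel hen melon lime]
  9. access fox: MISS, evict mango. Cache (LRU->MRU): [eel hen melon lime fox]
  10. access fox: HIT. Cache (LRU->MRU): [eel hen melon lime fox]
  11. access melon: HIT. Cache (LRU->MRU): [eel hen lime fox melon]
  12. access hen: HIT. Cache (LRU->MRU): [eel lime fox melon hen]
  13. access melon: HIT. Cache (LRU->MRU): [eel lime fox hen melon]
  14. access melon: HIT. Cache (LRU->MRU): [eel lime fox hen melon]
  15. access eel: HIT. Cache (LRU->MRU): [lime fox hen melon eel]
  16. access fox: HIT. Cache (LRU->MRU): [lime hen melon eel fox]
  17. access ant: MISS, evict lime. Cache (LRU->MRU): [hen melon eel fox ant]
  18. access eel: HIT. Cache (LRU->MRU): [hen melon fox ant eel]
  19. access lime: MISS, evict hen. Cache (LRU->MRU): [melon fox ant eel lime]
  20. access ant: HIT. Cache (LRU->MRU): [melon fox eel lime ant]
  21. access ant: HIT. Cache (LRU->MRU): [melon fox eel lime ant]
  22. access eel: HIT. Cache (LRU->MRU): [melon fox lime ant eel]
  23. access lime: HIT. Cache (LRU->MRU): [melon fox ant eel lime]
  24. access eel: HIT. Cache (LRU->MRU): [melon fox ant lime eel]
  25. access ant: HIT. Cache (LRU->MRU): [melon fox lime eel ant]
  26. access ant: HIT. Cache (LRU->MRU): [melon fox lime eel ant]
  27. access fox: HIT. Cache (LRU->MRU): [melon lime eel ant fox]
  28. access melon: HIT. Cache (LRU->MRU): [lime eel ant fox melon]
  29. access eel: HIT. Cache (LRU->MRU): [lime ant fox melon eel]
  30. access eel: HIT. Cache (LRU->MRU): [lime ant fox melon eel]
  31. access melon: HIT. Cache (LRU->MRU): [lime ant fox eel melon]
  32. access eel: HIT. Cache (LRU->MRU): [lime ant fox melon eel]
  33. access fox: HIT. Cache (LRU->MRU): [lime ant melon eel fox]
  34. access eel: HIT. Cache (LRU->MRU): [lime ant melon fox eel]
  35. access eel: HIT. Cache (LRU->MRU): [lime ant melon fox eel]
  36. access melon: HIT. Cache (LRU->MRU): [lime ant fox eel melon]
  37. access eel: HIT. Cache (LRU->MRU): [lime ant fox melon eel]
  38. access eel: HIT. Cache (LRU->MRU): [lime ant fox melon eel]
  39. access eel: HIT. Cache (LRU->MRU): [lime ant fox melon eel]
  40. access eel: HIT. Cache (LRU->MRU): [lime ant fox melon eel]
Total: 31 hits, 9 misses, 4 evictions

Answer: lime ant fox melon eel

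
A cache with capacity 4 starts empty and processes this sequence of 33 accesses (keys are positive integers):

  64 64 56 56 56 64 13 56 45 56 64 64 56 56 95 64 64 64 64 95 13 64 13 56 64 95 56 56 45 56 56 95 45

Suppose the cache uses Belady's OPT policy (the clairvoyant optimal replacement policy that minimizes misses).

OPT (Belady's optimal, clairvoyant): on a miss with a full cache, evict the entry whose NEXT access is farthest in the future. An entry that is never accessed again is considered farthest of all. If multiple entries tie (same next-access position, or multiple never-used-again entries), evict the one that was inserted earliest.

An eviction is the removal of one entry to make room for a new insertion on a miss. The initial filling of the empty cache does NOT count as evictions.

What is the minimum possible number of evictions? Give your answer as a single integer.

OPT (Belady) simulation (capacity=4):
  1. access 64: MISS. Cache: [64]
  2. access 64: HIT. Next use of 64: step 6. Cache: [64]
  3. access 56: MISS. Cache: [64 56]
  4. access 56: HIT. Next use of 56: step 5. Cache: [64 56]
  5. access 56: HIT. Next use of 56: step 8. Cache: [64 56]
  6. access 64: HIT. Next use of 64: step 11. Cache: [64 56]
  7. access 13: MISS. Cache: [64 56 13]
  8. access 56: HIT. Next use of 56: step 10. Cache: [64 56 13]
  9. access 45: MISS. Cache: [64 56 13 45]
  10. access 56: HIT. Next use of 56: step 13. Cache: [64 56 13 45]
  11. access 64: HIT. Next use of 64: step 12. Cache: [64 56 13 45]
  12. access 64: HIT. Next use of 64: step 16. Cache: [64 56 13 45]
  13. access 56: HIT. Next use of 56: step 14. Cache: [64 56 13 45]
  14. access 56: HIT. Next use of 56: step 24. Cache: [64 56 13 45]
  15. access 95: MISS, evict 45 (next use: step 29). Cache: [64 56 13 95]
  16. access 64: HIT. Next use of 64: step 17. Cache: [64 56 13 95]
  17. access 64: HIT. Next use of 64: step 18. Cache: [64 56 13 95]
  18. access 64: HIT. Next use of 64: step 19. Cache: [64 56 13 95]
  19. access 64: HIT. Next use of 64: step 22. Cache: [64 56 13 95]
  20. access 95: HIT. Next use of 95: step 26. Cache: [64 56 13 95]
  21. access 13: HIT. Next use of 13: step 23. Cache: [64 56 13 95]
  22. access 64: HIT. Next use of 64: step 25. Cache: [64 56 13 95]
  23. access 13: HIT. Next use of 13: never. Cache: [64 56 13 95]
  24. access 56: HIT. Next use of 56: step 27. Cache: [64 56 13 95]
  25. access 64: HIT. Next use of 64: never. Cache: [64 56 13 95]
  26. access 95: HIT. Next use of 95: step 32. Cache: [64 56 13 95]
  27. access 56: HIT. Next use of 56: step 28. Cache: [64 56 13 95]
  28. access 56: HIT. Next use of 56: step 30. Cache: [64 56 13 95]
  29. access 45: MISS, evict 64 (next use: never). Cache: [56 13 95 45]
  30. access 56: HIT. Next use of 56: step 31. Cache: [56 13 95 45]
  31. access 56: HIT. Next use of 56: never. Cache: [56 13 95 45]
  32. access 95: HIT. Next use of 95: never. Cache: [56 13 95 45]
  33. access 45: HIT. Next use of 45: never. Cache: [56 13 95 45]
Total: 27 hits, 6 misses, 2 evictions

Answer: 2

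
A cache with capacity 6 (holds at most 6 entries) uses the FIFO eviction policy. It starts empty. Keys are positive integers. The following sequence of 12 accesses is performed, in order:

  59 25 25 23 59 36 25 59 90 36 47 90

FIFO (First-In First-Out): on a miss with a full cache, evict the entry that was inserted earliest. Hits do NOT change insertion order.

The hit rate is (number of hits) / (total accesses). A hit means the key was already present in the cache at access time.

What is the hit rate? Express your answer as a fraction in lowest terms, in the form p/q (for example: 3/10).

Answer: 1/2

Derivation:
FIFO simulation (capacity=6):
  1. access 59: MISS. Cache (old->new): [59]
  2. access 25: MISS. Cache (old->new): [59 25]
  3. access 25: HIT. Cache (old->new): [59 25]
  4. access 23: MISS. Cache (old->new): [59 25 23]
  5. access 59: HIT. Cache (old->new): [59 25 23]
  6. access 36: MISS. Cache (old->new): [59 25 23 36]
  7. access 25: HIT. Cache (old->new): [59 25 23 36]
  8. access 59: HIT. Cache (old->new): [59 25 23 36]
  9. access 90: MISS. Cache (old->new): [59 25 23 36 90]
  10. access 36: HIT. Cache (old->new): [59 25 23 36 90]
  11. access 47: MISS. Cache (old->new): [59 25 23 36 90 47]
  12. access 90: HIT. Cache (old->new): [59 25 23 36 90 47]
Total: 6 hits, 6 misses, 0 evictions

Hit rate = 6/12 = 1/2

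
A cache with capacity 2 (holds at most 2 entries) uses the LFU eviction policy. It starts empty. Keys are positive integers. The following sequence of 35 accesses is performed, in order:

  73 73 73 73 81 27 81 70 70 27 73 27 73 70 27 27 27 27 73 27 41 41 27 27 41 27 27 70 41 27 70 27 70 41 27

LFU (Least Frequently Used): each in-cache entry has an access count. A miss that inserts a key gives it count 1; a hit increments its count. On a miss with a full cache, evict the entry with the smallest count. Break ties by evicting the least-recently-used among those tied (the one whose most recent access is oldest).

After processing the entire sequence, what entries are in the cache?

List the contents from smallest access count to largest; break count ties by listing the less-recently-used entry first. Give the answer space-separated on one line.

LFU simulation (capacity=2):
  1. access 73: MISS. Cache: [73(c=1)]
  2. access 73: HIT, count now 2. Cache: [73(c=2)]
  3. access 73: HIT, count now 3. Cache: [73(c=3)]
  4. access 73: HIT, count now 4. Cache: [73(c=4)]
  5. access 81: MISS. Cache: [81(c=1) 73(c=4)]
  6. access 27: MISS, evict 81(c=1). Cache: [27(c=1) 73(c=4)]
  7. access 81: MISS, evict 27(c=1). Cache: [81(c=1) 73(c=4)]
  8. access 70: MISS, evict 81(c=1). Cache: [70(c=1) 73(c=4)]
  9. access 70: HIT, count now 2. Cache: [70(c=2) 73(c=4)]
  10. access 27: MISS, evict 70(c=2). Cache: [27(c=1) 73(c=4)]
  11. access 73: HIT, count now 5. Cache: [27(c=1) 73(c=5)]
  12. access 27: HIT, count now 2. Cache: [27(c=2) 73(c=5)]
  13. access 73: HIT, count now 6. Cache: [27(c=2) 73(c=6)]
  14. access 70: MISS, evict 27(c=2). Cache: [70(c=1) 73(c=6)]
  15. access 27: MISS, evict 70(c=1). Cache: [27(c=1) 73(c=6)]
  16. access 27: HIT, count now 2. Cache: [27(c=2) 73(c=6)]
  17. access 27: HIT, count now 3. Cache: [27(c=3) 73(c=6)]
  18. access 27: HIT, count now 4. Cache: [27(c=4) 73(c=6)]
  19. access 73: HIT, count now 7. Cache: [27(c=4) 73(c=7)]
  20. access 27: HIT, count now 5. Cache: [27(c=5) 73(c=7)]
  21. access 41: MISS, evict 27(c=5). Cache: [41(c=1) 73(c=7)]
  22. access 41: HIT, count now 2. Cache: [41(c=2) 73(c=7)]
  23. access 27: MISS, evict 41(c=2). Cache: [27(c=1) 73(c=7)]
  24. access 27: HIT, count now 2. Cache: [27(c=2) 73(c=7)]
  25. access 41: MISS, evict 27(c=2). Cache: [41(c=1) 73(c=7)]
  26. access 27: MISS, evict 41(c=1). Cache: [27(c=1) 73(c=7)]
  27. access 27: HIT, count now 2. Cache: [27(c=2) 73(c=7)]
  28. access 70: MISS, evict 27(c=2). Cache: [70(c=1) 73(c=7)]
  29. access 41: MISS, evict 70(c=1). Cache: [41(c=1) 73(c=7)]
  30. access 27: MISS, evict 41(c=1). Cache: [27(c=1) 73(c=7)]
  31. access 70: MISS, evict 27(c=1). Cache: [70(c=1) 73(c=7)]
  32. access 27: MISS, evict 70(c=1). Cache: [27(c=1) 73(c=7)]
  33. access 70: MISS, evict 27(c=1). Cache: [70(c=1) 73(c=7)]
  34. access 41: MISS, evict 70(c=1). Cache: [41(c=1) 73(c=7)]
  35. access 27: MISS, evict 41(c=1). Cache: [27(c=1) 73(c=7)]
Total: 15 hits, 20 misses, 18 evictions

Answer: 27 73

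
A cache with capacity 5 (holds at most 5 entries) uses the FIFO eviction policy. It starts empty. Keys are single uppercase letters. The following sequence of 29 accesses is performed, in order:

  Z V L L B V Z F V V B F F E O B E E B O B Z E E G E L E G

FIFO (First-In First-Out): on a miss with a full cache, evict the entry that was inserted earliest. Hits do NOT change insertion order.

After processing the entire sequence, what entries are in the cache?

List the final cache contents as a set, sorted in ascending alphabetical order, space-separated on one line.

FIFO simulation (capacity=5):
  1. access Z: MISS. Cache (old->new): [Z]
  2. access V: MISS. Cache (old->new): [Z V]
  3. access L: MISS. Cache (old->new): [Z V L]
  4. access L: HIT. Cache (old->new): [Z V L]
  5. access B: MISS. Cache (old->new): [Z V L B]
  6. access V: HIT. Cache (old->new): [Z V L B]
  7. access Z: HIT. Cache (old->new): [Z V L B]
  8. access F: MISS. Cache (old->new): [Z V L B F]
  9. access V: HIT. Cache (old->new): [Z V L B F]
  10. access V: HIT. Cache (old->new): [Z V L B F]
  11. access B: HIT. Cache (old->new): [Z V L B F]
  12. access F: HIT. Cache (old->new): [Z V L B F]
  13. access F: HIT. Cache (old->new): [Z V L B F]
  14. access E: MISS, evict Z. Cache (old->new): [V L B F E]
  15. access O: MISS, evict V. Cache (old->new): [L B F E O]
  16. access B: HIT. Cache (old->new): [L B F E O]
  17. access E: HIT. Cache (old->new): [L B F E O]
  18. access E: HIT. Cache (old->new): [L B F E O]
  19. access B: HIT. Cache (old->new): [L B F E O]
  20. access O: HIT. Cache (old->new): [L B F E O]
  21. access B: HIT. Cache (old->new): [L B F E O]
  22. access Z: MISS, evict L. Cache (old->new): [B F E O Z]
  23. access E: HIT. Cache (old->new): [B F E O Z]
  24. access E: HIT. Cache (old->new): [B F E O Z]
  25. access G: MISS, evict B. Cache (old->new): [F E O Z G]
  26. access E: HIT. Cache (old->new): [F E O Z G]
  27. access L: MISS, evict F. Cache (old->new): [E O Z G L]
  28. access E: HIT. Cache (old->new): [E O Z G L]
  29. access G: HIT. Cache (old->new): [E O Z G L]
Total: 19 hits, 10 misses, 5 evictions

Answer: E G L O Z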